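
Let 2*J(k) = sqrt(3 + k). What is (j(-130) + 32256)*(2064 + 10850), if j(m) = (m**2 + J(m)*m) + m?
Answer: 633121764 - 839410*I*sqrt(127) ≈ 6.3312e+8 - 9.4597e+6*I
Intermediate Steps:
J(k) = sqrt(3 + k)/2
j(m) = m + m**2 + m*sqrt(3 + m)/2 (j(m) = (m**2 + (sqrt(3 + m)/2)*m) + m = (m**2 + m*sqrt(3 + m)/2) + m = m + m**2 + m*sqrt(3 + m)/2)
(j(-130) + 32256)*(2064 + 10850) = ((1/2)*(-130)*(2 + sqrt(3 - 130) + 2*(-130)) + 32256)*(2064 + 10850) = ((1/2)*(-130)*(2 + sqrt(-127) - 260) + 32256)*12914 = ((1/2)*(-130)*(2 + I*sqrt(127) - 260) + 32256)*12914 = ((1/2)*(-130)*(-258 + I*sqrt(127)) + 32256)*12914 = ((16770 - 65*I*sqrt(127)) + 32256)*12914 = (49026 - 65*I*sqrt(127))*12914 = 633121764 - 839410*I*sqrt(127)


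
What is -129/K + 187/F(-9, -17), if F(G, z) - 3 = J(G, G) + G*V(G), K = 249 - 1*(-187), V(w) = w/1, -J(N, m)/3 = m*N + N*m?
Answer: -66695/87636 ≈ -0.76105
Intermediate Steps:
J(N, m) = -6*N*m (J(N, m) = -3*(m*N + N*m) = -3*(N*m + N*m) = -6*N*m)
V(w) = w (V(w) = w*1 = w)
K = 436 (K = 249 + 187 = 436)
F(G, z) = 3 - 5*G**2 (F(G, z) = 3 + (-6*G*G + G*G) = 3 + (-6*G**2 + G**2) = 3 - 5*G**2)
-129/K + 187/F(-9, -17) = -129/436 + 187/(3 - 5*(-9)**2) = -129*1/436 + 187/(3 - 5*81) = -129/436 + 187/(3 - 405) = -129/436 + 187/(-402) = -129/436 + 187*(-1/402) = -129/436 - 187/402 = -66695/87636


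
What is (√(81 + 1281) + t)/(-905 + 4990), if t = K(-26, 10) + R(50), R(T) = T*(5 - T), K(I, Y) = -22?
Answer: -2272/4085 + √1362/4085 ≈ -0.54715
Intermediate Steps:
t = -2272 (t = -22 + 50*(5 - 1*50) = -22 + 50*(5 - 50) = -22 + 50*(-45) = -22 - 2250 = -2272)
(√(81 + 1281) + t)/(-905 + 4990) = (√(81 + 1281) - 2272)/(-905 + 4990) = (√1362 - 2272)/4085 = (-2272 + √1362)*(1/4085) = -2272/4085 + √1362/4085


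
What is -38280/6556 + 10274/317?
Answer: 1255036/47233 ≈ 26.571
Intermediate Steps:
-38280/6556 + 10274/317 = -38280*1/6556 + 10274*(1/317) = -870/149 + 10274/317 = 1255036/47233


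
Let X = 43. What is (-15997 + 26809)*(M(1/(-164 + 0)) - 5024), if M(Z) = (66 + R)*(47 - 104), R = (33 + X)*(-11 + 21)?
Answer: -563370072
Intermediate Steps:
R = 760 (R = (33 + 43)*(-11 + 21) = 76*10 = 760)
M(Z) = -47082 (M(Z) = (66 + 760)*(47 - 104) = 826*(-57) = -47082)
(-15997 + 26809)*(M(1/(-164 + 0)) - 5024) = (-15997 + 26809)*(-47082 - 5024) = 10812*(-52106) = -563370072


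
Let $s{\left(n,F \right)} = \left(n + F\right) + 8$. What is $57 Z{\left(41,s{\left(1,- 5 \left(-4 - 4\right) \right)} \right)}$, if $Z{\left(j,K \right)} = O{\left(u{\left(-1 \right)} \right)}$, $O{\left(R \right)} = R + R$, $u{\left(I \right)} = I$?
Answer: $-114$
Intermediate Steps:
$s{\left(n,F \right)} = 8 + F + n$ ($s{\left(n,F \right)} = \left(F + n\right) + 8 = 8 + F + n$)
$O{\left(R \right)} = 2 R$
$Z{\left(j,K \right)} = -2$ ($Z{\left(j,K \right)} = 2 \left(-1\right) = -2$)
$57 Z{\left(41,s{\left(1,- 5 \left(-4 - 4\right) \right)} \right)} = 57 \left(-2\right) = -114$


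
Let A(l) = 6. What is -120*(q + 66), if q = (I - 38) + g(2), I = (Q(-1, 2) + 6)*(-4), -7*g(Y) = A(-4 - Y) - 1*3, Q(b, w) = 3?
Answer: 7080/7 ≈ 1011.4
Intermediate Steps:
g(Y) = -3/7 (g(Y) = -(6 - 1*3)/7 = -(6 - 3)/7 = -⅐*3 = -3/7)
I = -36 (I = (3 + 6)*(-4) = 9*(-4) = -36)
q = -521/7 (q = (-36 - 38) - 3/7 = -74 - 3/7 = -521/7 ≈ -74.429)
-120*(q + 66) = -120*(-521/7 + 66) = -120*(-59/7) = 7080/7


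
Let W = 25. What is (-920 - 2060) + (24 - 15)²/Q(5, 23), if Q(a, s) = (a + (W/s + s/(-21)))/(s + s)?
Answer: -5385122/2411 ≈ -2233.6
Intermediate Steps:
Q(a, s) = (a + 25/s - s/21)/(2*s) (Q(a, s) = (a + (25/s + s/(-21)))/(s + s) = (a + (25/s + s*(-1/21)))/((2*s)) = (a + (25/s - s/21))*(1/(2*s)) = (a + 25/s - s/21)*(1/(2*s)) = (a + 25/s - s/21)/(2*s))
(-920 - 2060) + (24 - 15)²/Q(5, 23) = (-920 - 2060) + (24 - 15)²/(((1/42)*(525 - 1*23² + 21*5*23)/23²)) = -2980 + 9²/(((1/42)*(1/529)*(525 - 1*529 + 2415))) = -2980 + 81/(((1/42)*(1/529)*(525 - 529 + 2415))) = -2980 + 81/(((1/42)*(1/529)*2411)) = -2980 + 81/(2411/22218) = -2980 + 81*(22218/2411) = -2980 + 1799658/2411 = -5385122/2411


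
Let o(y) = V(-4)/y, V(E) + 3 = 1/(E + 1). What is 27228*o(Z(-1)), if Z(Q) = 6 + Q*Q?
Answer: -90760/7 ≈ -12966.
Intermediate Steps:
V(E) = -3 + 1/(1 + E) (V(E) = -3 + 1/(E + 1) = -3 + 1/(1 + E))
Z(Q) = 6 + Q²
o(y) = -10/(3*y) (o(y) = ((-2 - 3*(-4))/(1 - 4))/y = ((-2 + 12)/(-3))/y = (-⅓*10)/y = -10/(3*y))
27228*o(Z(-1)) = 27228*(-10/(3*(6 + (-1)²))) = 27228*(-10/(3*(6 + 1))) = 27228*(-10/3/7) = 27228*(-10/3*⅐) = 27228*(-10/21) = -90760/7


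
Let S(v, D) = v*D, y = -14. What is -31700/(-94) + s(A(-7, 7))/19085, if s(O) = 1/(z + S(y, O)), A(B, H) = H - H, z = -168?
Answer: 50819537953/150695160 ≈ 337.23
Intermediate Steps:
A(B, H) = 0
S(v, D) = D*v
s(O) = 1/(-168 - 14*O) (s(O) = 1/(-168 + O*(-14)) = 1/(-168 - 14*O))
-31700/(-94) + s(A(-7, 7))/19085 = -31700/(-94) + (1/(14*(-12 - 1*0)))/19085 = -31700*(-1/94) + (1/(14*(-12 + 0)))*(1/19085) = 15850/47 + ((1/14)/(-12))*(1/19085) = 15850/47 + ((1/14)*(-1/12))*(1/19085) = 15850/47 - 1/168*1/19085 = 15850/47 - 1/3206280 = 50819537953/150695160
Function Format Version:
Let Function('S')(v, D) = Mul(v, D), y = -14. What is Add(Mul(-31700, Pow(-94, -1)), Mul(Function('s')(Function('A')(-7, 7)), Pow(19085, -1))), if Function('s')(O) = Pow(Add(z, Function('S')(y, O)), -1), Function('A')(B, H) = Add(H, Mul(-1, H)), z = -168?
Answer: Rational(50819537953, 150695160) ≈ 337.23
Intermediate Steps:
Function('A')(B, H) = 0
Function('S')(v, D) = Mul(D, v)
Function('s')(O) = Pow(Add(-168, Mul(-14, O)), -1) (Function('s')(O) = Pow(Add(-168, Mul(O, -14)), -1) = Pow(Add(-168, Mul(-14, O)), -1))
Add(Mul(-31700, Pow(-94, -1)), Mul(Function('s')(Function('A')(-7, 7)), Pow(19085, -1))) = Add(Mul(-31700, Pow(-94, -1)), Mul(Mul(Rational(1, 14), Pow(Add(-12, Mul(-1, 0)), -1)), Pow(19085, -1))) = Add(Mul(-31700, Rational(-1, 94)), Mul(Mul(Rational(1, 14), Pow(Add(-12, 0), -1)), Rational(1, 19085))) = Add(Rational(15850, 47), Mul(Mul(Rational(1, 14), Pow(-12, -1)), Rational(1, 19085))) = Add(Rational(15850, 47), Mul(Mul(Rational(1, 14), Rational(-1, 12)), Rational(1, 19085))) = Add(Rational(15850, 47), Mul(Rational(-1, 168), Rational(1, 19085))) = Add(Rational(15850, 47), Rational(-1, 3206280)) = Rational(50819537953, 150695160)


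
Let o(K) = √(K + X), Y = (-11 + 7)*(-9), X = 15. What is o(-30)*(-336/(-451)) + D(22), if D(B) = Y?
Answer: 36 + 336*I*√15/451 ≈ 36.0 + 2.8854*I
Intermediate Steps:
Y = 36 (Y = -4*(-9) = 36)
D(B) = 36
o(K) = √(15 + K) (o(K) = √(K + 15) = √(15 + K))
o(-30)*(-336/(-451)) + D(22) = √(15 - 30)*(-336/(-451)) + 36 = √(-15)*(-336*(-1/451)) + 36 = (I*√15)*(336/451) + 36 = 336*I*√15/451 + 36 = 36 + 336*I*√15/451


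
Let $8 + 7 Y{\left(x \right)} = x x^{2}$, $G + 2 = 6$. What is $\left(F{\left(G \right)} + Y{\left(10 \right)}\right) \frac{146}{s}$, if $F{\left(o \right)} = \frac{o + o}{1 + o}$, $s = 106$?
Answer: $\frac{366168}{1855} \approx 197.4$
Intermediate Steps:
$G = 4$ ($G = -2 + 6 = 4$)
$Y{\left(x \right)} = - \frac{8}{7} + \frac{x^{3}}{7}$ ($Y{\left(x \right)} = - \frac{8}{7} + \frac{x x^{2}}{7} = - \frac{8}{7} + \frac{x^{3}}{7}$)
$F{\left(o \right)} = \frac{2 o}{1 + o}$
$\left(F{\left(G \right)} + Y{\left(10 \right)}\right) \frac{146}{s} = \left(2 \cdot 4 \frac{1}{1 + 4} - \left(\frac{8}{7} - \frac{10^{3}}{7}\right)\right) \frac{146}{106} = \left(2 \cdot 4 \cdot \frac{1}{5} + \left(- \frac{8}{7} + \frac{1}{7} \cdot 1000\right)\right) 146 \cdot \frac{1}{106} = \left(2 \cdot 4 \cdot \frac{1}{5} + \left(- \frac{8}{7} + \frac{1000}{7}\right)\right) \frac{73}{53} = \left(\frac{8}{5} + \frac{992}{7}\right) \frac{73}{53} = \frac{5016}{35} \cdot \frac{73}{53} = \frac{366168}{1855}$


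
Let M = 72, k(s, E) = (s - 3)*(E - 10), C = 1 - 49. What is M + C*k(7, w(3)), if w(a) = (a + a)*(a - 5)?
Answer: 4296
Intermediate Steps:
C = -48
w(a) = 2*a*(-5 + a) (w(a) = (2*a)*(-5 + a) = 2*a*(-5 + a))
k(s, E) = (-10 + E)*(-3 + s) (k(s, E) = (-3 + s)*(-10 + E) = (-10 + E)*(-3 + s))
M + C*k(7, w(3)) = 72 - 48*(30 - 10*7 - 6*3*(-5 + 3) + (2*3*(-5 + 3))*7) = 72 - 48*(30 - 70 - 6*3*(-2) + (2*3*(-2))*7) = 72 - 48*(30 - 70 - 3*(-12) - 12*7) = 72 - 48*(30 - 70 + 36 - 84) = 72 - 48*(-88) = 72 + 4224 = 4296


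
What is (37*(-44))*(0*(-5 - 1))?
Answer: 0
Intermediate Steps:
(37*(-44))*(0*(-5 - 1)) = -0*(-6) = -1628*0 = 0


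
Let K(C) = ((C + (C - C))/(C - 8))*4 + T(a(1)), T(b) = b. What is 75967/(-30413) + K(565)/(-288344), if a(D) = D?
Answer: -12200963830357/4884559182104 ≈ -2.4979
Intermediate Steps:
K(C) = 1 + 4*C/(-8 + C) (K(C) = ((C + (C - C))/(C - 8))*4 + 1 = ((C + 0)/(-8 + C))*4 + 1 = (C/(-8 + C))*4 + 1 = 4*C/(-8 + C) + 1 = 1 + 4*C/(-8 + C))
75967/(-30413) + K(565)/(-288344) = 75967/(-30413) + ((-8 + 5*565)/(-8 + 565))/(-288344) = 75967*(-1/30413) + ((-8 + 2825)/557)*(-1/288344) = -75967/30413 + ((1/557)*2817)*(-1/288344) = -75967/30413 + (2817/557)*(-1/288344) = -75967/30413 - 2817/160607608 = -12200963830357/4884559182104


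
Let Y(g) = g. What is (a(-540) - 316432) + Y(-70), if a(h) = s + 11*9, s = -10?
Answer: -316413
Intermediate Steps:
a(h) = 89 (a(h) = -10 + 11*9 = -10 + 99 = 89)
(a(-540) - 316432) + Y(-70) = (89 - 316432) - 70 = -316343 - 70 = -316413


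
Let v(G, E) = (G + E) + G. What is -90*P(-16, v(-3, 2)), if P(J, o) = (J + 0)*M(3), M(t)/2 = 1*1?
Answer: 2880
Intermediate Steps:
M(t) = 2 (M(t) = 2*(1*1) = 2*1 = 2)
v(G, E) = E + 2*G (v(G, E) = (E + G) + G = E + 2*G)
P(J, o) = 2*J (P(J, o) = (J + 0)*2 = J*2 = 2*J)
-90*P(-16, v(-3, 2)) = -180*(-16) = -90*(-32) = 2880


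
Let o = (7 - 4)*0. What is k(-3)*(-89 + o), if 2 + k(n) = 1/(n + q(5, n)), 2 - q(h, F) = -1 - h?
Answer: 801/5 ≈ 160.20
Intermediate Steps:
o = 0 (o = 3*0 = 0)
q(h, F) = 3 + h (q(h, F) = 2 - (-1 - h) = 2 + (1 + h) = 3 + h)
k(n) = -2 + 1/(8 + n) (k(n) = -2 + 1/(n + (3 + 5)) = -2 + 1/(n + 8) = -2 + 1/(8 + n))
k(-3)*(-89 + o) = ((-15 - 2*(-3))/(8 - 3))*(-89 + 0) = ((-15 + 6)/5)*(-89) = ((⅕)*(-9))*(-89) = -9/5*(-89) = 801/5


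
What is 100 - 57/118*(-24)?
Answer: 6584/59 ≈ 111.59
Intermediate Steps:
100 - 57/118*(-24) = 100 + 684/59 = 6584/59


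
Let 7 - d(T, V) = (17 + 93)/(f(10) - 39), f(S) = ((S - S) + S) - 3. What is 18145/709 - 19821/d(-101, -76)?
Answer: -221819209/118403 ≈ -1873.4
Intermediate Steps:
f(S) = -3 + S (f(S) = (0 + S) - 3 = S - 3 = -3 + S)
d(T, V) = 167/16 (d(T, V) = 7 - (17 + 93)/((-3 + 10) - 39) = 7 - 110/(7 - 39) = 7 - 110/(-32) = 7 - 110*(-1)/32 = 7 - 1*(-55/16) = 7 + 55/16 = 167/16)
18145/709 - 19821/d(-101, -76) = 18145/709 - 19821/167/16 = 18145*(1/709) - 19821*16/167 = 18145/709 - 317136/167 = -221819209/118403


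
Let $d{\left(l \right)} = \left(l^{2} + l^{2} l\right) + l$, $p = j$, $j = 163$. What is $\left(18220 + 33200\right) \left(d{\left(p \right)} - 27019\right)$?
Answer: $222672253200$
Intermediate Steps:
$p = 163$
$d{\left(l \right)} = l + l^{2} + l^{3}$ ($d{\left(l \right)} = \left(l^{2} + l^{3}\right) + l = l + l^{2} + l^{3}$)
$\left(18220 + 33200\right) \left(d{\left(p \right)} - 27019\right) = \left(18220 + 33200\right) \left(163 \left(1 + 163 + 163^{2}\right) - 27019\right) = 51420 \left(163 \left(1 + 163 + 26569\right) - 27019\right) = 51420 \left(163 \cdot 26733 - 27019\right) = 51420 \left(4357479 - 27019\right) = 51420 \cdot 4330460 = 222672253200$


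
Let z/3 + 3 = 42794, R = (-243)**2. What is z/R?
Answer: 42791/19683 ≈ 2.1740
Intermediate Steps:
R = 59049
z = 128373 (z = -9 + 3*42794 = -9 + 128382 = 128373)
z/R = 128373/59049 = 128373*(1/59049) = 42791/19683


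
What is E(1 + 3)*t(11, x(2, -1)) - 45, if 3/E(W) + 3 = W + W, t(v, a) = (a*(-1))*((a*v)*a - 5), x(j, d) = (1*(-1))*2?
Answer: 9/5 ≈ 1.8000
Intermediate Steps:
x(j, d) = -2 (x(j, d) = -1*2 = -2)
t(v, a) = -a*(-5 + v*a**2) (t(v, a) = (-a)*(v*a**2 - 5) = (-a)*(-5 + v*a**2) = -a*(-5 + v*a**2))
E(W) = 3/(-3 + 2*W) (E(W) = 3/(-3 + (W + W)) = 3/(-3 + 2*W))
E(1 + 3)*t(11, x(2, -1)) - 45 = (3/(-3 + 2*(1 + 3)))*(-2*(5 - 1*11*(-2)**2)) - 45 = (3/(-3 + 2*4))*(-2*(5 - 1*11*4)) - 45 = (3/(-3 + 8))*(-2*(5 - 44)) - 45 = (3/5)*(-2*(-39)) - 45 = (3*(1/5))*78 - 45 = (3/5)*78 - 45 = 234/5 - 45 = 9/5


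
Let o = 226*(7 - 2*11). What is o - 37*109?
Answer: -7423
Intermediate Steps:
o = -3390 (o = 226*(7 - 22) = 226*(-15) = -3390)
o - 37*109 = -3390 - 37*109 = -3390 - 4033 = -7423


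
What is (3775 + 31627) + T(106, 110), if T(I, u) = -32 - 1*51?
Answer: 35319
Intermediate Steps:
T(I, u) = -83 (T(I, u) = -32 - 51 = -83)
(3775 + 31627) + T(106, 110) = (3775 + 31627) - 83 = 35402 - 83 = 35319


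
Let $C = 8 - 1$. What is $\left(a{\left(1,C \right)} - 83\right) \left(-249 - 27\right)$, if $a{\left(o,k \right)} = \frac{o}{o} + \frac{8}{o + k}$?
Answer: $22356$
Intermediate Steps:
$C = 7$ ($C = 8 - 1 = 7$)
$a{\left(o,k \right)} = 1 + \frac{8}{k + o}$
$\left(a{\left(1,C \right)} - 83\right) \left(-249 - 27\right) = \left(\frac{8 + 7 + 1}{7 + 1} - 83\right) \left(-249 - 27\right) = \left(\frac{1}{8} \cdot 16 - 83\right) \left(-276\right) = \left(2 - 83\right) \left(-276\right) = \left(-81\right) \left(-276\right) = 22356$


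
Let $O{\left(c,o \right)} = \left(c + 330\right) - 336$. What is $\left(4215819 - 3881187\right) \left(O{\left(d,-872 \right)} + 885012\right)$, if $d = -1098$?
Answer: $295783901856$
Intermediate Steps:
$O{\left(c,o \right)} = -6 + c$ ($O{\left(c,o \right)} = \left(330 + c\right) - 336 = -6 + c$)
$\left(4215819 - 3881187\right) \left(O{\left(d,-872 \right)} + 885012\right) = \left(4215819 - 3881187\right) \left(\left(-6 - 1098\right) + 885012\right) = 334632 \left(-1104 + 885012\right) = 334632 \cdot 883908 = 295783901856$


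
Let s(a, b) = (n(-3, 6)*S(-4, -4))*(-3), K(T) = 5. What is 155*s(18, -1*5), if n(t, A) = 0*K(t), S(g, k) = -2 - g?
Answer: 0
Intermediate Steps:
n(t, A) = 0 (n(t, A) = 0*5 = 0)
s(a, b) = 0 (s(a, b) = (0*(-2 - 1*(-4)))*(-3) = (0*(-2 + 4))*(-3) = (0*2)*(-3) = 0*(-3) = 0)
155*s(18, -1*5) = 155*0 = 0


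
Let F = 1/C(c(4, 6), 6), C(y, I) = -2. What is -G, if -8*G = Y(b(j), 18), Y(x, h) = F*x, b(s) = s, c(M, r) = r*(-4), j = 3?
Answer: -3/16 ≈ -0.18750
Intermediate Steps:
c(M, r) = -4*r
F = -½ (F = 1/(-2) = -½ ≈ -0.50000)
Y(x, h) = -x/2
G = 3/16 (G = -(-1)*3/16 = -⅛*(-3/2) = 3/16 ≈ 0.18750)
-G = -1*3/16 = -3/16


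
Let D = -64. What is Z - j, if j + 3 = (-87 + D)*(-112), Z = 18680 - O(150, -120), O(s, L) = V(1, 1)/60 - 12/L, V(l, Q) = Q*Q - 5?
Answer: 53129/30 ≈ 1771.0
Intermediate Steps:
V(l, Q) = -5 + Q² (V(l, Q) = Q² - 5 = -5 + Q²)
O(s, L) = -1/15 - 12/L (O(s, L) = (-5 + 1²)/60 - 12/L = (-5 + 1)*(1/60) - 12/L = -4*1/60 - 12/L = -1/15 - 12/L)
Z = 560399/30 (Z = 18680 - (-180 - 1*(-120))/(15*(-120)) = 18680 - (-1)*(-180 + 120)/(15*120) = 18680 - (-1)*(-60)/(15*120) = 18680 - 1*1/30 = 18680 - 1/30 = 560399/30 ≈ 18680.)
j = 16909 (j = -3 + (-87 - 64)*(-112) = -3 - 151*(-112) = -3 + 16912 = 16909)
Z - j = 560399/30 - 1*16909 = 560399/30 - 16909 = 53129/30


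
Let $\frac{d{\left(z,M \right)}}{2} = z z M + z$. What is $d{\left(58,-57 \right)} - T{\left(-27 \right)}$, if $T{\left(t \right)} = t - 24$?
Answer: $-383329$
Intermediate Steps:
$T{\left(t \right)} = -24 + t$
$d{\left(z,M \right)} = 2 z + 2 M z^{2}$ ($d{\left(z,M \right)} = 2 \left(z z M + z\right) = 2 \left(z^{2} M + z\right) = 2 \left(M z^{2} + z\right) = 2 \left(z + M z^{2}\right) = 2 z + 2 M z^{2}$)
$d{\left(58,-57 \right)} - T{\left(-27 \right)} = 2 \cdot 58 \left(1 - 3306\right) - \left(-24 - 27\right) = 2 \cdot 58 \left(1 - 3306\right) - -51 = 2 \cdot 58 \left(-3305\right) + 51 = -383380 + 51 = -383329$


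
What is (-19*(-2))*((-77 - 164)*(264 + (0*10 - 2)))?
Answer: -2399396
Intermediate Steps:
(-19*(-2))*((-77 - 164)*(264 + (0*10 - 2))) = 38*(-241*(264 + (0 - 2))) = 38*(-241*(264 - 2)) = 38*(-241*262) = 38*(-63142) = -2399396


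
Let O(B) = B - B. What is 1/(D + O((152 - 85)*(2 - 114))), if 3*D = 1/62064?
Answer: 186192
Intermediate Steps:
O(B) = 0
D = 1/186192 (D = (⅓)/62064 = (⅓)*(1/62064) = 1/186192 ≈ 5.3708e-6)
1/(D + O((152 - 85)*(2 - 114))) = 1/(1/186192 + 0) = 1/(1/186192) = 186192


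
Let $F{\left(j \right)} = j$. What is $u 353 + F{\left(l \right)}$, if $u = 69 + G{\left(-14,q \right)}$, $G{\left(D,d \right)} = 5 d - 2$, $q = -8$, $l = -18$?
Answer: $9513$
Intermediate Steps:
$G{\left(D,d \right)} = -2 + 5 d$
$u = 27$ ($u = 69 + \left(-2 + 5 \left(-8\right)\right) = 69 - 42 = 27$)
$u 353 + F{\left(l \right)} = 27 \cdot 353 - 18 = 9531 - 18 = 9513$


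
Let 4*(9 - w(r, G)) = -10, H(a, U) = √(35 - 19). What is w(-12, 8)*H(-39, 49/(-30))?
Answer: 46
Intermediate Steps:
H(a, U) = 4 (H(a, U) = √16 = 4)
w(r, G) = 23/2 (w(r, G) = 9 - ¼*(-10) = 9 + 5/2 = 23/2)
w(-12, 8)*H(-39, 49/(-30)) = (23/2)*4 = 46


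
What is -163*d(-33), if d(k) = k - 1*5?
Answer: 6194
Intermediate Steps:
d(k) = -5 + k (d(k) = k - 5 = -5 + k)
-163*d(-33) = -163*(-5 - 33) = -163*(-38) = 6194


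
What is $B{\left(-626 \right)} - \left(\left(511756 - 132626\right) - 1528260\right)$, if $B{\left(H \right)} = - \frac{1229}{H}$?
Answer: $\frac{719356609}{626} \approx 1.1491 \cdot 10^{6}$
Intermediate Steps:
$B{\left(-626 \right)} - \left(\left(511756 - 132626\right) - 1528260\right) = - \frac{1229}{-626} - \left(\left(511756 - 132626\right) - 1528260\right) = \left(-1229\right) \left(- \frac{1}{626}\right) - \left(379130 - 1528260\right) = \frac{1229}{626} - -1149130 = \frac{1229}{626} + 1149130 = \frac{719356609}{626}$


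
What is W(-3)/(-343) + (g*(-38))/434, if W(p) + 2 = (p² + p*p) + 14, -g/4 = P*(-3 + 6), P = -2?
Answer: -23274/10633 ≈ -2.1888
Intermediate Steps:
g = 24 (g = -(-8)*(-3 + 6) = -(-8)*3 = -4*(-6) = 24)
W(p) = 12 + 2*p² (W(p) = -2 + ((p² + p*p) + 14) = -2 + ((p² + p²) + 14) = -2 + (2*p² + 14) = -2 + (14 + 2*p²) = 12 + 2*p²)
W(-3)/(-343) + (g*(-38))/434 = (12 + 2*(-3)²)/(-343) + (24*(-38))/434 = (12 + 2*9)*(-1/343) - 912*1/434 = (12 + 18)*(-1/343) - 456/217 = 30*(-1/343) - 456/217 = -30/343 - 456/217 = -23274/10633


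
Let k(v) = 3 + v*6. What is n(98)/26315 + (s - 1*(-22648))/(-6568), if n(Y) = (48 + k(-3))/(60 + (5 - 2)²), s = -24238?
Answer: 481205899/1987624580 ≈ 0.24210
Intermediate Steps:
k(v) = 3 + 6*v
n(Y) = 11/23 (n(Y) = (48 + (3 + 6*(-3)))/(60 + (5 - 2)²) = (48 + (3 - 18))/(60 + 3²) = (48 - 15)/(60 + 9) = 33/69 = 33*(1/69) = 11/23)
n(98)/26315 + (s - 1*(-22648))/(-6568) = (11/23)/26315 + (-24238 - 1*(-22648))/(-6568) = (11/23)*(1/26315) + (-24238 + 22648)*(-1/6568) = 11/605245 - 1590*(-1/6568) = 11/605245 + 795/3284 = 481205899/1987624580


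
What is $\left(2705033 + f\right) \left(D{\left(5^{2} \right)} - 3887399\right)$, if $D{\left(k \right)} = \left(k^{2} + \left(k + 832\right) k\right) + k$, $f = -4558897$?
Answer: $7165785011936$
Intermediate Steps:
$D{\left(k \right)} = k + k^{2} + k \left(832 + k\right)$ ($D{\left(k \right)} = \left(k^{2} + \left(832 + k\right) k\right) + k = \left(k^{2} + k \left(832 + k\right)\right) + k = k + k^{2} + k \left(832 + k\right)$)
$\left(2705033 + f\right) \left(D{\left(5^{2} \right)} - 3887399\right) = \left(2705033 - 4558897\right) \left(5^{2} \left(833 + 2 \cdot 5^{2}\right) - 3887399\right) = - 1853864 \left(25 \left(833 + 2 \cdot 25\right) - 3887399\right) = - 1853864 \left(25 \left(833 + 50\right) - 3887399\right) = - 1853864 \left(25 \cdot 883 - 3887399\right) = - 1853864 \left(22075 - 3887399\right) = \left(-1853864\right) \left(-3865324\right) = 7165785011936$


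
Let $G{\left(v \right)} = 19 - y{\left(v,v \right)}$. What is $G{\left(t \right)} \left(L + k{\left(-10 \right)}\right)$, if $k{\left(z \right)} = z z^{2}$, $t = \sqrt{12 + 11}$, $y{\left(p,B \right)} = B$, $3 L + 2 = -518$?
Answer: $- \frac{66880}{3} + \frac{3520 \sqrt{23}}{3} \approx -16666.0$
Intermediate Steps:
$L = - \frac{520}{3}$ ($L = - \frac{2}{3} + \frac{1}{3} \left(-518\right) = - \frac{2}{3} - \frac{518}{3} = - \frac{520}{3} \approx -173.33$)
$t = \sqrt{23} \approx 4.7958$
$G{\left(v \right)} = 19 - v$
$k{\left(z \right)} = z^{3}$
$G{\left(t \right)} \left(L + k{\left(-10 \right)}\right) = \left(19 - \sqrt{23}\right) \left(- \frac{520}{3} + \left(-10\right)^{3}\right) = \left(19 - \sqrt{23}\right) \left(- \frac{520}{3} - 1000\right) = \left(19 - \sqrt{23}\right) \left(- \frac{3520}{3}\right) = - \frac{66880}{3} + \frac{3520 \sqrt{23}}{3}$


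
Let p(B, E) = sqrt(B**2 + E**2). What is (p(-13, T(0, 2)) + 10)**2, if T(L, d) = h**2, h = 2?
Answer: (10 + sqrt(185))**2 ≈ 557.03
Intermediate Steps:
T(L, d) = 4 (T(L, d) = 2**2 = 4)
(p(-13, T(0, 2)) + 10)**2 = (sqrt((-13)**2 + 4**2) + 10)**2 = (sqrt(169 + 16) + 10)**2 = (sqrt(185) + 10)**2 = (10 + sqrt(185))**2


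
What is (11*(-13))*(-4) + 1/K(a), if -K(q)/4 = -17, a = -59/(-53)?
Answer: 38897/68 ≈ 572.01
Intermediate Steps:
a = 59/53 (a = -59*(-1/53) = 59/53 ≈ 1.1132)
K(q) = 68 (K(q) = -4*(-17) = 68)
(11*(-13))*(-4) + 1/K(a) = (11*(-13))*(-4) + 1/68 = -143*(-4) + 1/68 = 572 + 1/68 = 38897/68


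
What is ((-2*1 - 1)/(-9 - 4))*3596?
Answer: 10788/13 ≈ 829.85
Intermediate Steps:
((-2*1 - 1)/(-9 - 4))*3596 = ((-2 - 1)/(-13))*3596 = -3*(-1/13)*3596 = (3/13)*3596 = 10788/13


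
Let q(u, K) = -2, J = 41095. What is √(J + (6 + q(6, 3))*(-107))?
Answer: √40667 ≈ 201.66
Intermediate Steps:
√(J + (6 + q(6, 3))*(-107)) = √(41095 + (6 - 2)*(-107)) = √(41095 + 4*(-107)) = √(41095 - 428) = √40667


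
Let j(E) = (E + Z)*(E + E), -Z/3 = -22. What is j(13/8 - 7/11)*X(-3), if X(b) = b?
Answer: -1538595/3872 ≈ -397.36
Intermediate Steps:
Z = 66 (Z = -3*(-22) = 66)
j(E) = 2*E*(66 + E) (j(E) = (E + 66)*(E + E) = (66 + E)*(2*E) = 2*E*(66 + E))
j(13/8 - 7/11)*X(-3) = (2*(13/8 - 7/11)*(66 + (13/8 - 7/11)))*(-3) = (2*(87/88)*(66 + 87/88))*(-3) = (2*(87/88)*(5895/88))*(-3) = (512865/3872)*(-3) = -1538595/3872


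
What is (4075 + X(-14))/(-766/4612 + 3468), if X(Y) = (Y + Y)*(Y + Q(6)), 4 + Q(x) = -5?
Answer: 10882014/7996825 ≈ 1.3608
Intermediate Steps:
Q(x) = -9 (Q(x) = -4 - 5 = -9)
X(Y) = 2*Y*(-9 + Y) (X(Y) = (Y + Y)*(Y - 9) = (2*Y)*(-9 + Y) = 2*Y*(-9 + Y))
(4075 + X(-14))/(-766/4612 + 3468) = (4075 + 2*(-14)*(-9 - 14))/(-766/4612 + 3468) = (4075 + 2*(-14)*(-23))/(-766*1/4612 + 3468) = (4075 + 644)/(-383/2306 + 3468) = 4719/(7996825/2306) = 4719*(2306/7996825) = 10882014/7996825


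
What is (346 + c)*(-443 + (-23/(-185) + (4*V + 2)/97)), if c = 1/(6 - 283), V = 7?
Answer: -761155229214/4970765 ≈ -1.5313e+5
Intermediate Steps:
c = -1/277 (c = 1/(-277) = -1/277 ≈ -0.0036101)
(346 + c)*(-443 + (-23/(-185) + (4*V + 2)/97)) = (346 - 1/277)*(-443 + (-23/(-185) + (4*7 + 2)/97)) = 95841*(-443 + (-23*(-1/185) + (28 + 2)*(1/97)))/277 = 95841*(-443 + (23/185 + 30*(1/97)))/277 = 95841*(-443 + (23/185 + 30/97))/277 = 95841*(-443 + 7781/17945)/277 = (95841/277)*(-7941854/17945) = -761155229214/4970765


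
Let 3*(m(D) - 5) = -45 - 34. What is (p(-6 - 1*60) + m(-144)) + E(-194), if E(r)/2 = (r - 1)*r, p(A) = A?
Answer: 226718/3 ≈ 75573.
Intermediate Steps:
m(D) = -64/3 (m(D) = 5 + (-45 - 34)/3 = 5 + (⅓)*(-79) = 5 - 79/3 = -64/3)
E(r) = 2*r*(-1 + r) (E(r) = 2*((r - 1)*r) = 2*((-1 + r)*r) = 2*(r*(-1 + r)) = 2*r*(-1 + r))
(p(-6 - 1*60) + m(-144)) + E(-194) = ((-6 - 1*60) - 64/3) + 2*(-194)*(-1 - 194) = ((-6 - 60) - 64/3) + 2*(-194)*(-195) = (-66 - 64/3) + 75660 = -262/3 + 75660 = 226718/3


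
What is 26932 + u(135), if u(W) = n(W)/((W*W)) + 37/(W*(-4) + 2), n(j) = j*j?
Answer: 14489917/538 ≈ 26933.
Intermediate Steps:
n(j) = j²
u(W) = 1 + 37/(2 - 4*W) (u(W) = W²/((W*W)) + 37/(W*(-4) + 2) = W²/(W²) + 37/(-4*W + 2) = W²/W² + 37/(2 - 4*W) = 1 + 37/(2 - 4*W))
26932 + u(135) = 26932 + (-39 + 4*135)/(2*(-1 + 2*135)) = 26932 + (-39 + 540)/(2*(-1 + 270)) = 26932 + (½)*501/269 = 26932 + (½)*(1/269)*501 = 26932 + 501/538 = 14489917/538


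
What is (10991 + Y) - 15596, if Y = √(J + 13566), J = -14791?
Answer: -4605 + 35*I ≈ -4605.0 + 35.0*I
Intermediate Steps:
Y = 35*I (Y = √(-14791 + 13566) = √(-1225) = 35*I ≈ 35.0*I)
(10991 + Y) - 15596 = (10991 + 35*I) - 15596 = -4605 + 35*I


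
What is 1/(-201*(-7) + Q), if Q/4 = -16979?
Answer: -1/66509 ≈ -1.5036e-5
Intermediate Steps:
Q = -67916 (Q = 4*(-16979) = -67916)
1/(-201*(-7) + Q) = 1/(-201*(-7) - 67916) = 1/(1407 - 67916) = 1/(-66509) = -1/66509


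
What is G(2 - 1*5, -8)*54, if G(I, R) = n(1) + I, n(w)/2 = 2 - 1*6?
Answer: -594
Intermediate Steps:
n(w) = -8 (n(w) = 2*(2 - 1*6) = 2*(2 - 6) = 2*(-4) = -8)
G(I, R) = -8 + I
G(2 - 1*5, -8)*54 = (-8 + (2 - 1*5))*54 = (-8 + (2 - 5))*54 = (-8 - 3)*54 = -11*54 = -594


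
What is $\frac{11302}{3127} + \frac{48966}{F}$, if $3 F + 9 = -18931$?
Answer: $- \frac{122645083}{29612690} \approx -4.1416$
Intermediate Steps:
$F = - \frac{18940}{3}$ ($F = -3 + \frac{1}{3} \left(-18931\right) = -3 - \frac{18931}{3} = - \frac{18940}{3} \approx -6313.3$)
$\frac{11302}{3127} + \frac{48966}{F} = \frac{11302}{3127} + \frac{48966}{- \frac{18940}{3}} = 11302 \cdot \frac{1}{3127} + 48966 \left(- \frac{3}{18940}\right) = \frac{11302}{3127} - \frac{73449}{9470} = - \frac{122645083}{29612690}$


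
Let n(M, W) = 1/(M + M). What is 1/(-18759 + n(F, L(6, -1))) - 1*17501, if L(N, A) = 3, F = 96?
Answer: -63033824419/3601727 ≈ -17501.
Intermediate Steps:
n(M, W) = 1/(2*M)
1/(-18759 + n(F, L(6, -1))) - 1*17501 = 1/(-18759 + (½)/96) - 1*17501 = 1/(-18759 + (½)*(1/96)) - 17501 = 1/(-18759 + 1/192) - 17501 = 1/(-3601727/192) - 17501 = -192/3601727 - 17501 = -63033824419/3601727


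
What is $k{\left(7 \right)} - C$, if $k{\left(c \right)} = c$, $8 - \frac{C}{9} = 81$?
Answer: $664$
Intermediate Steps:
$C = -657$ ($C = 72 - 729 = -657$)
$k{\left(7 \right)} - C = 7 - -657 = 7 + 657 = 664$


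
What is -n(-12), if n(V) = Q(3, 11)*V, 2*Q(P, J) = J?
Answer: 66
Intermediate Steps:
Q(P, J) = J/2
n(V) = 11*V/2 (n(V) = ((1/2)*11)*V = 11*V/2)
-n(-12) = -11*(-12)/2 = -1*(-66) = 66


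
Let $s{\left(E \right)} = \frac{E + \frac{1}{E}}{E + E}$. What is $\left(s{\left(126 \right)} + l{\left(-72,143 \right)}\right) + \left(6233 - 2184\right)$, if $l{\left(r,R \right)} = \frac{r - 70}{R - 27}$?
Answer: $\frac{3727684829}{920808} \approx 4048.3$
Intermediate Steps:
$s{\left(E \right)} = \frac{E + \frac{1}{E}}{2 E}$
$l{\left(r,R \right)} = \frac{-70 + r}{-27 + R}$
$\left(s{\left(126 \right)} + l{\left(-72,143 \right)}\right) + \left(6233 - 2184\right) = \left(\frac{1 + 126^{2}}{2 \cdot 15876} + \frac{-70 - 72}{-27 + 143}\right) + \left(6233 - 2184\right) = \left(\frac{1}{2} \cdot \frac{1}{15876} \left(1 + 15876\right) + \frac{1}{116} \left(-142\right)\right) + \left(6233 + \left(-4804 + 2620\right)\right) = \left(\frac{1}{2} \cdot \frac{1}{15876} \cdot 15877 + \frac{1}{116} \left(-142\right)\right) + \left(6233 - 2184\right) = \left(\frac{15877}{31752} - \frac{71}{58}\right) + 4049 = - \frac{666763}{920808} + 4049 = \frac{3727684829}{920808}$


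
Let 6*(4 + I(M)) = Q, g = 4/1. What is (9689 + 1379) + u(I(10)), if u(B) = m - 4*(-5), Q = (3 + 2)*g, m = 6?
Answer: 11094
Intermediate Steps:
g = 4 (g = 4*1 = 4)
Q = 20 (Q = (3 + 2)*4 = 5*4 = 20)
I(M) = -⅔ (I(M) = -4 + (⅙)*20 = -4 + 10/3 = -⅔)
u(B) = 26 (u(B) = 6 - 4*(-5) = 6 + 20 = 26)
(9689 + 1379) + u(I(10)) = (9689 + 1379) + 26 = 11068 + 26 = 11094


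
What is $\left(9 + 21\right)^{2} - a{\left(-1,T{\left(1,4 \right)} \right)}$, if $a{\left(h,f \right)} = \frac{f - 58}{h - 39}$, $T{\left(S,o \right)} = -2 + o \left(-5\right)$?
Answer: $898$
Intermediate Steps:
$T{\left(S,o \right)} = -2 - 5 o$
$a{\left(h,f \right)} = \frac{-58 + f}{-39 + h}$
$\left(9 + 21\right)^{2} - a{\left(-1,T{\left(1,4 \right)} \right)} = \left(9 + 21\right)^{2} - \frac{-58 - 22}{-39 - 1} = 30^{2} - \frac{-58 - 22}{-40} = 900 - - \frac{-58 - 22}{40} = 900 - \left(- \frac{1}{40}\right) \left(-80\right) = 900 - 2 = 898$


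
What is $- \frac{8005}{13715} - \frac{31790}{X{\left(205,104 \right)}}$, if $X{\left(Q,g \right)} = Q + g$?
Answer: $- \frac{87694679}{847587} \approx -103.46$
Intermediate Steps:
$- \frac{8005}{13715} - \frac{31790}{X{\left(205,104 \right)}} = - \frac{8005}{13715} - \frac{31790}{205 + 104} = \left(-8005\right) \frac{1}{13715} - \frac{31790}{309} = - \frac{1601}{2743} - \frac{31790}{309} = - \frac{87694679}{847587}$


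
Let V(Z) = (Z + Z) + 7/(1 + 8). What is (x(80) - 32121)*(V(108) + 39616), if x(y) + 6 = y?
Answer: -11488689265/9 ≈ -1.2765e+9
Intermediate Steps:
x(y) = -6 + y
V(Z) = 7/9 + 2*Z (V(Z) = 2*Z + 7/9 = 7/9 + 2*Z)
(x(80) - 32121)*(V(108) + 39616) = ((-6 + 80) - 32121)*((7/9 + 2*108) + 39616) = (74 - 32121)*((7/9 + 216) + 39616) = -32047*(1951/9 + 39616) = -32047*358495/9 = -11488689265/9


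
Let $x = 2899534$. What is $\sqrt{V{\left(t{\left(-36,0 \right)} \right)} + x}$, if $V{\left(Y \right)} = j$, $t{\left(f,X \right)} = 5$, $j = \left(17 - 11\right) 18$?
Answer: $\sqrt{2899642} \approx 1702.8$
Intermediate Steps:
$j = 108$ ($j = 6 \cdot 18 = 108$)
$V{\left(Y \right)} = 108$
$\sqrt{V{\left(t{\left(-36,0 \right)} \right)} + x} = \sqrt{108 + 2899534} = \sqrt{2899642}$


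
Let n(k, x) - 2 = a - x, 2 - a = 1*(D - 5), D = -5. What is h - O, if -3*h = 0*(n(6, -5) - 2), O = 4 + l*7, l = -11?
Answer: 73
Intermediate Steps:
a = 12 (a = 2 - (-5 - 5) = 2 - (-10) = 2 - 1*(-10) = 2 + 10 = 12)
n(k, x) = 14 - x (n(k, x) = 2 + (12 - x) = 14 - x)
O = -73 (O = 4 - 11*7 = 4 - 77 = -73)
h = 0 (h = -0*((14 - 1*(-5)) - 2) = -0*((14 + 5) - 2) = -0*(19 - 2) = -0*17 = -⅓*0 = 0)
h - O = 0 - 1*(-73) = 0 + 73 = 73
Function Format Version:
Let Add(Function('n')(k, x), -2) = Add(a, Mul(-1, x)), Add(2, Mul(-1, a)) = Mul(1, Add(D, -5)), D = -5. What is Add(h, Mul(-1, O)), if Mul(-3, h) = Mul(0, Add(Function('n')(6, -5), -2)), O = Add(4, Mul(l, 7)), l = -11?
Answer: 73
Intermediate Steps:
a = 12 (a = Add(2, Mul(-1, Mul(1, Add(-5, -5)))) = Add(2, Mul(-1, Mul(1, -10))) = Add(2, Mul(-1, -10)) = Add(2, 10) = 12)
Function('n')(k, x) = Add(14, Mul(-1, x)) (Function('n')(k, x) = Add(2, Add(12, Mul(-1, x))) = Add(14, Mul(-1, x)))
O = -73 (O = Add(4, Mul(-11, 7)) = Add(4, -77) = -73)
h = 0 (h = Mul(Rational(-1, 3), Mul(0, Add(Add(14, Mul(-1, -5)), -2))) = Mul(Rational(-1, 3), Mul(0, Add(Add(14, 5), -2))) = Mul(Rational(-1, 3), Mul(0, Add(19, -2))) = Mul(Rational(-1, 3), Mul(0, 17)) = Mul(Rational(-1, 3), 0) = 0)
Add(h, Mul(-1, O)) = Add(0, Mul(-1, -73)) = Add(0, 73) = 73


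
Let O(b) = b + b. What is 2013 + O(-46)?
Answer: 1921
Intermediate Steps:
O(b) = 2*b
2013 + O(-46) = 2013 + 2*(-46) = 2013 - 92 = 1921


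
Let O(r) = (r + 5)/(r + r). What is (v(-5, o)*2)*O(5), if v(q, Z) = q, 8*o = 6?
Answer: -10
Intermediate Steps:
o = ¾ (o = (⅛)*6 = ¾ ≈ 0.75000)
O(r) = (5 + r)/(2*r) (O(r) = (5 + r)/((2*r)) = (5 + r)*(1/(2*r)) = (5 + r)/(2*r))
(v(-5, o)*2)*O(5) = (-5*2)*((½)*(5 + 5)/5) = -5*10/5 = -10*1 = -10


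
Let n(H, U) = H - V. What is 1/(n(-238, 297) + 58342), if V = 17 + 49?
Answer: 1/58038 ≈ 1.7230e-5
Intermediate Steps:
V = 66
n(H, U) = -66 + H (n(H, U) = H - 1*66 = H - 66 = -66 + H)
1/(n(-238, 297) + 58342) = 1/((-66 - 238) + 58342) = 1/(-304 + 58342) = 1/58038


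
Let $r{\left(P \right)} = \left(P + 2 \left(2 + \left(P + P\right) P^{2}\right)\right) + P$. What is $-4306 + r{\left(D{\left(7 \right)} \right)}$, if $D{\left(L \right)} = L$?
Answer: $-2916$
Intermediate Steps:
$r{\left(P \right)} = 4 + 2 P + 4 P^{3}$ ($r{\left(P \right)} = \left(P + 2 \left(2 + 2 P P^{2}\right)\right) + P = \left(P + 2 \left(2 + 2 P^{3}\right)\right) + P = \left(P + \left(4 + 4 P^{3}\right)\right) + P = \left(4 + P + 4 P^{3}\right) + P = 4 + 2 P + 4 P^{3}$)
$-4306 + r{\left(D{\left(7 \right)} \right)} = -4306 + \left(4 + 2 \cdot 7 + 4 \cdot 7^{3}\right) = -4306 + \left(4 + 14 + 4 \cdot 343\right) = -4306 + \left(4 + 14 + 1372\right) = -4306 + 1390 = -2916$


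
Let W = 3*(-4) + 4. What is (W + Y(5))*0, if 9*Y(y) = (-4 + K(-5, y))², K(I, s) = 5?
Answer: 0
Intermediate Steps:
W = -8 (W = -12 + 4 = -8)
Y(y) = ⅑ (Y(y) = (-4 + 5)²/9 = (⅑)*1² = (⅑)*1 = ⅑)
(W + Y(5))*0 = (-8 + ⅑)*0 = -71/9*0 = 0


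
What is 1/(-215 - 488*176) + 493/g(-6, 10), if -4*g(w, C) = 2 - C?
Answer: 30498951/123728 ≈ 246.50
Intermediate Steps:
g(w, C) = -½ + C/4 (g(w, C) = -(2 - C)/4 = -½ + C/4)
1/(-215 - 488*176) + 493/g(-6, 10) = 1/(-215 - 488*176) + 493/(-½ + (¼)*10) = (1/176)/(-703) + 493/(-½ + 5/2) = -1/703*1/176 + 493/2 = -1/123728 + 493*(½) = -1/123728 + 493/2 = 30498951/123728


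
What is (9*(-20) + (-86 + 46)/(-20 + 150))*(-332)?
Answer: 778208/13 ≈ 59862.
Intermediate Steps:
(9*(-20) + (-86 + 46)/(-20 + 150))*(-332) = (-180 - 40/130)*(-332) = (-180 - 40*1/130)*(-332) = (-180 - 4/13)*(-332) = -2344/13*(-332) = 778208/13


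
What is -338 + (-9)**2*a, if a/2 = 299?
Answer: 48100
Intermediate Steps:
a = 598 (a = 2*299 = 598)
-338 + (-9)**2*a = -338 + (-9)**2*598 = -338 + 81*598 = -338 + 48438 = 48100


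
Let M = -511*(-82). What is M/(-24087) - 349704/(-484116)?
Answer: -141215576/138820263 ≈ -1.0173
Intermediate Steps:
M = 41902
M/(-24087) - 349704/(-484116) = 41902/(-24087) - 349704/(-484116) = 41902*(-1/24087) - 349704*(-1/484116) = -5986/3441 + 29142/40343 = -141215576/138820263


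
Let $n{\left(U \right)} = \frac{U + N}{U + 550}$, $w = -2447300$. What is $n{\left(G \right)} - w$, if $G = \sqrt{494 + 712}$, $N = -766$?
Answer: $\frac{52668313121}{21521} + \frac{282 \sqrt{134}}{21521} \approx 2.4473 \cdot 10^{6}$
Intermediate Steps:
$G = 3 \sqrt{134}$ ($G = \sqrt{1206} = 3 \sqrt{134} \approx 34.728$)
$n{\left(U \right)} = \frac{-766 + U}{550 + U}$ ($n{\left(U \right)} = \frac{U - 766}{U + 550} = \frac{-766 + U}{550 + U}$)
$n{\left(G \right)} - w = \frac{-766 + 3 \sqrt{134}}{550 + 3 \sqrt{134}} - -2447300 = \frac{-766 + 3 \sqrt{134}}{550 + 3 \sqrt{134}} + 2447300 = 2447300 + \frac{-766 + 3 \sqrt{134}}{550 + 3 \sqrt{134}}$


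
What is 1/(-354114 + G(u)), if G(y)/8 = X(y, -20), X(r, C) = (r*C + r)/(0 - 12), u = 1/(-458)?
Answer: -687/243276337 ≈ -2.8239e-6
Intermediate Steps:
u = -1/458 ≈ -0.0021834
X(r, C) = -r/12 - C*r/12 (X(r, C) = (C*r + r)/(-12) = (r + C*r)*(-1/12) = -r/12 - C*r/12)
G(y) = 38*y/3 (G(y) = 8*(-y*(1 - 20)/12) = 8*(-1/12*y*(-19)) = 8*(19*y/12) = 38*y/3)
1/(-354114 + G(u)) = 1/(-354114 + (38/3)*(-1/458)) = 1/(-354114 - 19/687) = 1/(-243276337/687) = -687/243276337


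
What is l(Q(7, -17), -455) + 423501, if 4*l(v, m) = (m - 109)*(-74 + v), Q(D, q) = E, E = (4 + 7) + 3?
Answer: 431961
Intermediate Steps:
E = 14 (E = 11 + 3 = 14)
Q(D, q) = 14
l(v, m) = (-109 + m)*(-74 + v)/4 (l(v, m) = ((m - 109)*(-74 + v))/4 = ((-109 + m)*(-74 + v))/4 = (-109 + m)*(-74 + v)/4)
l(Q(7, -17), -455) + 423501 = (4033/2 - 109/4*14 - 37/2*(-455) + (¼)*(-455)*14) + 423501 = (4033/2 - 763/2 + 16835/2 - 3185/2) + 423501 = 8460 + 423501 = 431961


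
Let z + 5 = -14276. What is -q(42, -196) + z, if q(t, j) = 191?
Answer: -14472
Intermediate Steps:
z = -14281 (z = -5 - 14276 = -14281)
-q(42, -196) + z = -1*191 - 14281 = -191 - 14281 = -14472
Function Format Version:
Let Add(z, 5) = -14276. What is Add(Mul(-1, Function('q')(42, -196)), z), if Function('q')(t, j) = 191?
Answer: -14472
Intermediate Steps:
z = -14281 (z = Add(-5, -14276) = -14281)
Add(Mul(-1, Function('q')(42, -196)), z) = Add(Mul(-1, 191), -14281) = Add(-191, -14281) = -14472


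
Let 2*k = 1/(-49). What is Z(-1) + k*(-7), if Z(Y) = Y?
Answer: -13/14 ≈ -0.92857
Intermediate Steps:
k = -1/98 (k = (½)/(-49) = (½)*(-1/49) = -1/98 ≈ -0.010204)
Z(-1) + k*(-7) = -1 - 1/98*(-7) = -1 + 1/14 = -13/14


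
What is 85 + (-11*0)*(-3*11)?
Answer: 85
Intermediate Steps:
85 + (-11*0)*(-3*11) = 85 + 0*(-33) = 85 + 0 = 85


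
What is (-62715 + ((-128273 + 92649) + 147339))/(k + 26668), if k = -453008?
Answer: -2450/21317 ≈ -0.11493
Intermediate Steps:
(-62715 + ((-128273 + 92649) + 147339))/(k + 26668) = (-62715 + ((-128273 + 92649) + 147339))/(-453008 + 26668) = (-62715 + (-35624 + 147339))/(-426340) = (-62715 + 111715)*(-1/426340) = 49000*(-1/426340) = -2450/21317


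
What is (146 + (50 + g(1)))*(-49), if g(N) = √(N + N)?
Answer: -9604 - 49*√2 ≈ -9673.3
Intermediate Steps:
g(N) = √2*√N (g(N) = √(2*N) = √2*√N)
(146 + (50 + g(1)))*(-49) = (146 + (50 + √2*√1))*(-49) = (146 + (50 + √2*1))*(-49) = (146 + (50 + √2))*(-49) = (196 + √2)*(-49) = -9604 - 49*√2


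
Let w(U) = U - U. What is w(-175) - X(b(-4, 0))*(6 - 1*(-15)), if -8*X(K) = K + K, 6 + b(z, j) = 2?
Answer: -21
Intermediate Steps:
b(z, j) = -4 (b(z, j) = -6 + 2 = -4)
w(U) = 0
X(K) = -K/4 (X(K) = -(K + K)/8 = -K/4)
w(-175) - X(b(-4, 0))*(6 - 1*(-15)) = 0 - (-¼*(-4))*(6 - 1*(-15)) = 0 - (6 + 15) = 0 - 21 = -21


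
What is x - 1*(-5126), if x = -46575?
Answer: -41449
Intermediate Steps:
x - 1*(-5126) = -46575 - 1*(-5126) = -46575 + 5126 = -41449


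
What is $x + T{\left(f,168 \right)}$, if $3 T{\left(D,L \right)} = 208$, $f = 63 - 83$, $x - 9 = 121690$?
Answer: $\frac{365305}{3} \approx 1.2177 \cdot 10^{5}$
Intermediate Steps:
$x = 121699$ ($x = 9 + 121690 = 121699$)
$f = -20$
$T{\left(D,L \right)} = \frac{208}{3}$ ($T{\left(D,L \right)} = \frac{1}{3} \cdot 208 = \frac{208}{3}$)
$x + T{\left(f,168 \right)} = 121699 + \frac{208}{3} = \frac{365305}{3}$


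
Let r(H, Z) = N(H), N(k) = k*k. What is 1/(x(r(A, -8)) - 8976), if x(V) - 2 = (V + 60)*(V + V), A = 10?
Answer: 1/23026 ≈ 4.3429e-5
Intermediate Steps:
N(k) = k²
r(H, Z) = H²
x(V) = 2 + 2*V*(60 + V) (x(V) = 2 + (V + 60)*(V + V) = 2 + (60 + V)*(2*V) = 2 + 2*V*(60 + V))
1/(x(r(A, -8)) - 8976) = 1/((2 + 2*(10²)² + 120*10²) - 8976) = 1/((2 + 2*100² + 120*100) - 8976) = 1/((2 + 2*10000 + 12000) - 8976) = 1/((2 + 20000 + 12000) - 8976) = 1/(32002 - 8976) = 1/23026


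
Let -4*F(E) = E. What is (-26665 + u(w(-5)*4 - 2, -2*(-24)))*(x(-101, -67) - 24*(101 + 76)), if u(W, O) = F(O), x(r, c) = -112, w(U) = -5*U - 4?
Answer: 116311720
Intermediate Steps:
F(E) = -E/4
w(U) = -4 - 5*U
u(W, O) = -O/4
(-26665 + u(w(-5)*4 - 2, -2*(-24)))*(x(-101, -67) - 24*(101 + 76)) = (-26665 - (-1)*(-24)/2)*(-112 - 24*(101 + 76)) = (-26665 - ¼*48)*(-112 - 24*177) = (-26665 - 12)*(-112 - 4248) = -26677*(-4360) = 116311720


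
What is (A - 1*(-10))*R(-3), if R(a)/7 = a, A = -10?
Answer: 0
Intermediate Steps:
R(a) = 7*a
(A - 1*(-10))*R(-3) = (-10 - 1*(-10))*(7*(-3)) = (-10 + 10)*(-21) = 0*(-21) = 0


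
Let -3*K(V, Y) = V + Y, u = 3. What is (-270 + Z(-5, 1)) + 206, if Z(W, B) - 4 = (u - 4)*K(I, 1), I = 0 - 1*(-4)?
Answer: -175/3 ≈ -58.333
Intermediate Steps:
I = 4 (I = 0 + 4 = 4)
K(V, Y) = -V/3 - Y/3 (K(V, Y) = -(V + Y)/3 = -V/3 - Y/3)
Z(W, B) = 17/3 (Z(W, B) = 4 + (3 - 4)*(-⅓*4 - ⅓*1) = 4 - (-4/3 - ⅓) = 4 - 1*(-5/3) = 4 + 5/3 = 17/3)
(-270 + Z(-5, 1)) + 206 = (-270 + 17/3) + 206 = -793/3 + 206 = -175/3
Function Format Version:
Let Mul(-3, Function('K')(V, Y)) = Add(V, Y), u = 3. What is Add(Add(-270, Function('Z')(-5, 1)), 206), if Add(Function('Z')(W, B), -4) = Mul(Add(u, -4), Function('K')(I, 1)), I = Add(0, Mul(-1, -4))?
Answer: Rational(-175, 3) ≈ -58.333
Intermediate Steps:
I = 4 (I = Add(0, 4) = 4)
Function('K')(V, Y) = Add(Mul(Rational(-1, 3), V), Mul(Rational(-1, 3), Y)) (Function('K')(V, Y) = Mul(Rational(-1, 3), Add(V, Y)) = Add(Mul(Rational(-1, 3), V), Mul(Rational(-1, 3), Y)))
Function('Z')(W, B) = Rational(17, 3) (Function('Z')(W, B) = Add(4, Mul(Add(3, -4), Add(Mul(Rational(-1, 3), 4), Mul(Rational(-1, 3), 1)))) = Add(4, Mul(-1, Add(Rational(-4, 3), Rational(-1, 3)))) = Add(4, Mul(-1, Rational(-5, 3))) = Add(4, Rational(5, 3)) = Rational(17, 3))
Add(Add(-270, Function('Z')(-5, 1)), 206) = Add(Add(-270, Rational(17, 3)), 206) = Add(Rational(-793, 3), 206) = Rational(-175, 3)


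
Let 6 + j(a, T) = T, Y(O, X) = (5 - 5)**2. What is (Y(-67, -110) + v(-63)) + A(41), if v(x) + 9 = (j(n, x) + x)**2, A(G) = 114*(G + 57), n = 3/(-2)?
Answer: 28587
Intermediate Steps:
n = -3/2 (n = 3*(-1/2) = -3/2 ≈ -1.5000)
Y(O, X) = 0 (Y(O, X) = 0**2 = 0)
j(a, T) = -6 + T
A(G) = 6498 + 114*G (A(G) = 114*(57 + G) = 6498 + 114*G)
v(x) = -9 + (-6 + 2*x)**2 (v(x) = -9 + ((-6 + x) + x)**2 = -9 + (-6 + 2*x)**2)
(Y(-67, -110) + v(-63)) + A(41) = (0 + (-9 + 4*(-3 - 63)**2)) + (6498 + 114*41) = (0 + (-9 + 4*(-66)**2)) + (6498 + 4674) = (0 + (-9 + 4*4356)) + 11172 = (0 + (-9 + 17424)) + 11172 = (0 + 17415) + 11172 = 17415 + 11172 = 28587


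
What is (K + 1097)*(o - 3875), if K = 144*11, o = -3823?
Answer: -20638338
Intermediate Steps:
K = 1584
(K + 1097)*(o - 3875) = (1584 + 1097)*(-3823 - 3875) = 2681*(-7698) = -20638338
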